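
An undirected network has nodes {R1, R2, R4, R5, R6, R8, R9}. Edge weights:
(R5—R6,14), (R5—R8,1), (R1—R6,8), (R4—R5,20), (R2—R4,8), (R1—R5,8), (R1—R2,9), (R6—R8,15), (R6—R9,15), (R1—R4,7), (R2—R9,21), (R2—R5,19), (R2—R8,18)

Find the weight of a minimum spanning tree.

Kruskal's algorithm — process edges by increasing weight (ties by edge label):
R5—R8 (1): add — endpoints in different components.
R1—R4 (7): add — endpoints in different components.
R1—R5 (8): add — endpoints in different components.
R1—R6 (8): add — endpoints in different components.
R2—R4 (8): add — endpoints in different components.
R1—R2 (9): skip — R1 and R2 already connected.
R5—R6 (14): skip — R6 and R5 already connected.
R6—R8 (15): skip — R6 and R8 already connected.
R6—R9 (15): add — endpoints in different components.
MST edges: R5—R8, R1—R4, R1—R5, R1—R6, R2—R4, R6—R9; total weight 1+7+8+8+8+15 = 47.

47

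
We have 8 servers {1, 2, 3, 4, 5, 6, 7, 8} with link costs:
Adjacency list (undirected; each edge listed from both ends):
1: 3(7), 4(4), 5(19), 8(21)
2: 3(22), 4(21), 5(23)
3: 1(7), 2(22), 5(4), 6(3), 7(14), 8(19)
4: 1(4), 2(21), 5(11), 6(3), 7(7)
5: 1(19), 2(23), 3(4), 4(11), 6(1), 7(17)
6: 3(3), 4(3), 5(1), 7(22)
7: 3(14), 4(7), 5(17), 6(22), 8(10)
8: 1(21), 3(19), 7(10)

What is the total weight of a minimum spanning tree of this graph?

49

Prim's algorithm from 1:
Step 1: cheapest edge leaving the tree is 1 4 (4); add 4.
Step 2: cheapest edge leaving the tree is 4 6 (3); add 6.
Step 3: cheapest edge leaving the tree is 5 6 (1); add 5.
Step 4: cheapest edge leaving the tree is 3 6 (3); add 3.
Step 5: cheapest edge leaving the tree is 4 7 (7); add 7.
Step 6: cheapest edge leaving the tree is 7 8 (10); add 8.
Step 7: cheapest edge leaving the tree is 2 4 (21); add 2.
MST edges: 1 4, 4 6, 5 6, 3 6, 4 7, 7 8, 2 4; total weight 4+3+1+3+7+10+21 = 49.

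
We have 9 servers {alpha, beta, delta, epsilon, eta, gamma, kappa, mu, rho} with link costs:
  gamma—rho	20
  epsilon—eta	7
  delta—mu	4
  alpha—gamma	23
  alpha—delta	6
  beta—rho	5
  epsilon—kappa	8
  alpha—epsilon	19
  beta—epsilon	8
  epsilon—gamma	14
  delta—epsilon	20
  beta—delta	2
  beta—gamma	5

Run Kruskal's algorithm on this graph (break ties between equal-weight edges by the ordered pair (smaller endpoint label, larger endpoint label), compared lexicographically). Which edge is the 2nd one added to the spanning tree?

delta-mu

Kruskal's algorithm — process edges by increasing weight (ties by edge label):
beta—delta (2): add — endpoints in different components.
delta—mu (4): add — endpoints in different components.
beta—gamma (5): add — endpoints in different components.
beta—rho (5): add — endpoints in different components.
alpha—delta (6): add — endpoints in different components.
epsilon—eta (7): add — endpoints in different components.
beta—epsilon (8): add — endpoints in different components.
epsilon—kappa (8): add — endpoints in different components.
The 2nd edge added is delta—mu.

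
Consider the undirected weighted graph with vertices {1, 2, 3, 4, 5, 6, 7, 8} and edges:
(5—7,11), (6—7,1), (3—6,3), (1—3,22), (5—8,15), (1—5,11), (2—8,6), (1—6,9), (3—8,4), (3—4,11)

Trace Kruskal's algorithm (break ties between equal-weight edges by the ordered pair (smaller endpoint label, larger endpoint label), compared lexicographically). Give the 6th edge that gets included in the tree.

1-5

Sort edges by weight, then run Kruskal:
6—7 (1): add — endpoints in different components.
3—6 (3): add — endpoints in different components.
3—8 (4): add — endpoints in different components.
2—8 (6): add — endpoints in different components.
1—6 (9): add — endpoints in different components.
1—5 (11): add — endpoints in different components.
3—4 (11): add — endpoints in different components.
The 6th edge added is 1—5.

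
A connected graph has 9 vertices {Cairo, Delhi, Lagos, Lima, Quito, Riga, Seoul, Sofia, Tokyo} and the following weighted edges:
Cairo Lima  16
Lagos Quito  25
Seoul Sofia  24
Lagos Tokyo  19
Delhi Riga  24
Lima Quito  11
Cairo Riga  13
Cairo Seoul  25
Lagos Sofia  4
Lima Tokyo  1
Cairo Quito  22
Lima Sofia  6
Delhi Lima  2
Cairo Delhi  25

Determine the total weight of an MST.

77

Kruskal's algorithm — process edges by increasing weight (ties by edge label):
Lima Tokyo (1): add — endpoints in different components.
Delhi Lima (2): add — endpoints in different components.
Lagos Sofia (4): add — endpoints in different components.
Lima Sofia (6): add — endpoints in different components.
Lima Quito (11): add — endpoints in different components.
Cairo Riga (13): add — endpoints in different components.
Cairo Lima (16): add — endpoints in different components.
Lagos Tokyo (19): skip — Tokyo and Lagos already connected.
Cairo Quito (22): skip — Cairo and Quito already connected.
Delhi Riga (24): skip — Delhi and Riga already connected.
Seoul Sofia (24): add — endpoints in different components.
MST edges: Lima Tokyo, Delhi Lima, Lagos Sofia, Lima Sofia, Lima Quito, Cairo Riga, Cairo Lima, Seoul Sofia; total weight 1+2+4+6+11+13+16+24 = 77.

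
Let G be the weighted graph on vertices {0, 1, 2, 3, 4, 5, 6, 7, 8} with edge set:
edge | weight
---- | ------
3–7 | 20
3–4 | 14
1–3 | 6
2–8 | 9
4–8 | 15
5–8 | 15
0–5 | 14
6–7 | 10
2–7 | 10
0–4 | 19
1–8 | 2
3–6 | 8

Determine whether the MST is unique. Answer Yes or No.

No

Sort edges by weight, then run Kruskal:
1–8 (2): add — endpoints in different components.
1–3 (6): add — endpoints in different components.
3–6 (8): add — endpoints in different components.
2–8 (9): add — endpoints in different components.
2–7 (10): add — endpoints in different components.
6–7 (10): skip — 6 and 7 already connected.
0–5 (14): add — endpoints in different components.
3–4 (14): add — endpoints in different components.
4–8 (15): skip — 4 and 8 already connected.
5–8 (15): add — endpoints in different components.
Non-tree edge 6–7 has weight 10, equal to the heaviest edge on its tree cycle — swapping gives another MST of the same weight. Not unique.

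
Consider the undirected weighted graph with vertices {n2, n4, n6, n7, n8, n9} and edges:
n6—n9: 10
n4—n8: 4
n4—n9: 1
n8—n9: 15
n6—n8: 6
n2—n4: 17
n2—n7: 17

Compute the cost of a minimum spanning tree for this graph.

Kruskal: consider edges lightest-first.
n4—n9 (1): add. Components now {n8} {n4,n9} {n6} {n7} {n2}
n4—n8 (4): add. Components now {n4,n8,n9} {n6} {n7} {n2}
n6—n8 (6): add. Components now {n4,n6,n8,n9} {n7} {n2}
n6—n9 (10): skip — n9 and n6 already connected.
n8—n9 (15): skip — n8 and n9 already connected.
n2—n4 (17): add. Components now {n2,n4,n6,n8,n9} {n7}
n2—n7 (17): add. Components now {n2,n4,n6,n7,n8,n9}
MST edges: n4—n9, n4—n8, n6—n8, n2—n4, n2—n7; total weight 1+4+6+17+17 = 45.

45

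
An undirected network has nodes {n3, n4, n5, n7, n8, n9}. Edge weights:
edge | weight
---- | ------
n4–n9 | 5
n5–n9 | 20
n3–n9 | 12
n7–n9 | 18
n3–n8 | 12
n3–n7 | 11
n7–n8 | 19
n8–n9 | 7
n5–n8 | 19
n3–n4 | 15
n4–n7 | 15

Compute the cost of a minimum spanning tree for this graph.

54

Grow the tree from n9 using Prim:
Step 1: frontier [n4–n9 5, n8–n9 7, n3–n9 12, n7–n9 18, n5–n9 20] → take n4–n9 (5); add n4.
Step 2: frontier [n3–n4 15, n4–n7 15, n8–n9 7, n3–n9 12, n7–n9 18, n5–n9 20] → take n8–n9 (7); add n8.
Step 3: frontier [n3–n4 15, n4–n7 15, n3–n8 12, n5–n8 19, n7–n8 19, n3–n9 12, n7–n9 18, n5–n9 20] → take n3–n8 (12); add n3.
Step 4: frontier [n3–n7 11, n4–n7 15, n5–n8 19, n7–n8 19, n7–n9 18, n5–n9 20] → take n3–n7 (11); add n7.
Step 5: frontier [n5–n8 19, n5–n9 20] → take n5–n8 (19); add n5.
MST edges: n4–n9, n8–n9, n3–n8, n3–n7, n5–n8; total weight 5+7+12+11+19 = 54.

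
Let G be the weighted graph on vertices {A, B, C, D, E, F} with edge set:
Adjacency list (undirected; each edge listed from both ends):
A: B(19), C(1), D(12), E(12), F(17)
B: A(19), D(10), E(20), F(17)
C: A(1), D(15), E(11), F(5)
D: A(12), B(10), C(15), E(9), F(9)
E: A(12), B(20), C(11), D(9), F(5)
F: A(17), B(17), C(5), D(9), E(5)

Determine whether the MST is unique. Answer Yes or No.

Sort edges by weight, then run Kruskal:
A–C (1): add. Components now {A,C} {B} {D} {E} {F}
C–F (5): add. Components now {A,C,F} {B} {D} {E}
E–F (5): add. Components now {A,C,E,F} {B} {D}
D–E (9): add. Components now {A,C,D,E,F} {B}
D–F (9): skip — D and F already connected.
B–D (10): add. Components now {A,B,C,D,E,F}
Non-tree edge D–F has weight 9, equal to the heaviest edge on its tree cycle — swapping gives another MST of the same weight. Not unique.

No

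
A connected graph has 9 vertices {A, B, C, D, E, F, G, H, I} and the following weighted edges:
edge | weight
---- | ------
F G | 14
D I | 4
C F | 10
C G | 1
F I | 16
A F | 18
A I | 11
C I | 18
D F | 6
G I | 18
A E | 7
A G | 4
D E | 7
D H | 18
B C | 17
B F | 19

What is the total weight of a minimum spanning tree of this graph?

64

Prim's algorithm from A:
Step 1: cheapest edge leaving the tree is A G (4); add G.
Step 2: cheapest edge leaving the tree is C G (1); add C.
Step 3: cheapest edge leaving the tree is A E (7); add E.
Step 4: cheapest edge leaving the tree is D E (7); add D.
Step 5: cheapest edge leaving the tree is D I (4); add I.
Step 6: cheapest edge leaving the tree is D F (6); add F.
Step 7: cheapest edge leaving the tree is B C (17); add B.
Step 8: cheapest edge leaving the tree is D H (18); add H.
MST edges: A G, C G, A E, D E, D I, D F, B C, D H; total weight 4+1+7+7+4+6+17+18 = 64.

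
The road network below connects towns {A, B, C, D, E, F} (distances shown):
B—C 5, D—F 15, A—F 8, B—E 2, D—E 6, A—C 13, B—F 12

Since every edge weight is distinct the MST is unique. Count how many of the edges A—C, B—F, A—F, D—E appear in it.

Kruskal's algorithm — process edges by increasing weight (ties by edge label):
B—E (2): add. Components now {A} {B,E} {C} {D} {F}
B—C (5): add. Components now {A} {B,C,E} {D} {F}
D—E (6): add. Components now {A} {B,C,D,E} {F}
A—F (8): add. Components now {A,F} {B,C,D,E}
B—F (12): add. Components now {A,B,C,D,E,F}
MST edge set: {B—E, B—C, D—E, A—F, B—F}.
Of the listed edges, {B—F, A—F, D—E} are in the MST → 3.

3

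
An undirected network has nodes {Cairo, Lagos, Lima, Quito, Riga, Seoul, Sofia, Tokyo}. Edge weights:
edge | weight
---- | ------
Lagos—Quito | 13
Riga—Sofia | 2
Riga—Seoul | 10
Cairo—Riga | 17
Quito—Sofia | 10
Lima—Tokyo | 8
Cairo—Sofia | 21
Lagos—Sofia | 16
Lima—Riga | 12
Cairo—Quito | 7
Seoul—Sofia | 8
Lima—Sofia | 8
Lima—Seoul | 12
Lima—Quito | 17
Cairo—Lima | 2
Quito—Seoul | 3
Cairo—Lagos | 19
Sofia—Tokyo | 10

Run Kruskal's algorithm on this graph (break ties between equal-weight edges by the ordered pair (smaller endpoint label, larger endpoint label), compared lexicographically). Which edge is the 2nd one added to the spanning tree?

Riga-Sofia

Kruskal's algorithm — process edges by increasing weight (ties by edge label):
Cairo—Lima (2): add — endpoints in different components.
Riga—Sofia (2): add — endpoints in different components.
Quito—Seoul (3): add — endpoints in different components.
Cairo—Quito (7): add — endpoints in different components.
Lima—Sofia (8): add — endpoints in different components.
Lima—Tokyo (8): add — endpoints in different components.
Seoul—Sofia (8): skip — Seoul and Sofia already connected.
Quito—Sofia (10): skip — Quito and Sofia already connected.
Riga—Seoul (10): skip — Seoul and Riga already connected.
Sofia—Tokyo (10): skip — Sofia and Tokyo already connected.
Lima—Riga (12): skip — Lima and Riga already connected.
Lima—Seoul (12): skip — Lima and Seoul already connected.
Lagos—Quito (13): add — endpoints in different components.
The 2nd edge added is Riga—Sofia.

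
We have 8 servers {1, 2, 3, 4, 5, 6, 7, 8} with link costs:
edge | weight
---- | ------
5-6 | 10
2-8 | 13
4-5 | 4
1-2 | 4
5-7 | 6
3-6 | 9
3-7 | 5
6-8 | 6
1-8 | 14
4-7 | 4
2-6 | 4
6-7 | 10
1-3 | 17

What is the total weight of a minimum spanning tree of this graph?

36

Kruskal: consider edges lightest-first.
1-2 (4): add — endpoints in different components.
2-6 (4): add — endpoints in different components.
4-5 (4): add — endpoints in different components.
4-7 (4): add — endpoints in different components.
3-7 (5): add — endpoints in different components.
5-7 (6): skip — 5 and 7 already connected.
6-8 (6): add — endpoints in different components.
3-6 (9): add — endpoints in different components.
MST edges: 1-2, 2-6, 4-5, 4-7, 3-7, 6-8, 3-6; total weight 4+4+4+4+5+6+9 = 36.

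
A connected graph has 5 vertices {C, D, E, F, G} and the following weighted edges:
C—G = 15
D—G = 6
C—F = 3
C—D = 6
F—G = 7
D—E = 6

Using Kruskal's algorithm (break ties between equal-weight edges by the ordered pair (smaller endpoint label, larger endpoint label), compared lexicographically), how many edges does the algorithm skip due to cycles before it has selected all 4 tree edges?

Kruskal's algorithm — process edges by increasing weight (ties by edge label):
C—F (3): add — endpoints in different components.
C—D (6): add — endpoints in different components.
D—E (6): add — endpoints in different components.
D—G (6): add — endpoints in different components.
Edges rejected before the tree was complete: 0.

0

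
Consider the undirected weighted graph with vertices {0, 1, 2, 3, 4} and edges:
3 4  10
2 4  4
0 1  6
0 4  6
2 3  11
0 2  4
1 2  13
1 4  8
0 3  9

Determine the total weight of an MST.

Prim, starting at 4.
Step 1: frontier [2 4 4, 0 4 6, 1 4 8, 3 4 10] → take 2 4 (4); add 2.
Step 2: frontier [0 2 4, 2 3 11, 1 2 13, 0 4 6, 1 4 8, 3 4 10] → take 0 2 (4); add 0.
Step 3: frontier [0 1 6, 0 3 9, 2 3 11, 1 2 13, 1 4 8, 3 4 10] → take 0 1 (6); add 1.
Step 4: frontier [0 3 9, 2 3 11, 3 4 10] → take 0 3 (9); add 3.
MST edges: 2 4, 0 2, 0 1, 0 3; total weight 4+4+6+9 = 23.

23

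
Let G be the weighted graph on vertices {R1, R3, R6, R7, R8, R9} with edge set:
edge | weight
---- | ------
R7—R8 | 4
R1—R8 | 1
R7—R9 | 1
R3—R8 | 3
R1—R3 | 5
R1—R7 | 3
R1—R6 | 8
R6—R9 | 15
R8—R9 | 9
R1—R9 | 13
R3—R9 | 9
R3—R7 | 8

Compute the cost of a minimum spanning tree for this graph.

Prim, starting at R3.
Step 1: frontier [R3—R8 3, R1—R3 5, R3—R7 8, R3—R9 9] → take R3—R8 (3); add R8.
Step 2: frontier [R1—R3 5, R3—R7 8, R3—R9 9, R1—R8 1, R7—R8 4, R8—R9 9] → take R1—R8 (1); add R1.
Step 3: frontier [R1—R7 3, R1—R6 8, R1—R9 13, R3—R7 8, R3—R9 9, R7—R8 4, R8—R9 9] → take R1—R7 (3); add R7.
Step 4: frontier [R1—R6 8, R1—R9 13, R3—R9 9, R7—R9 1, R8—R9 9] → take R7—R9 (1); add R9.
Step 5: frontier [R1—R6 8, R6—R9 15] → take R1—R6 (8); add R6.
MST edges: R3—R8, R1—R8, R1—R7, R7—R9, R1—R6; total weight 3+1+3+1+8 = 16.

16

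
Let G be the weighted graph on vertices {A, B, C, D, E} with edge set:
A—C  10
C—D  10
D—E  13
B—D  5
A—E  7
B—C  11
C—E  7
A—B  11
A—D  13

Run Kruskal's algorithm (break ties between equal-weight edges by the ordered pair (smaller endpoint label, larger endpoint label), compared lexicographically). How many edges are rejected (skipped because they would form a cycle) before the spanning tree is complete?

1

Sort edges by weight, then run Kruskal:
B—D (5): add. Components now {A} {B,D} {C} {E}
A—E (7): add. Components now {A,E} {B,D} {C}
C—E (7): add. Components now {A,C,E} {B,D}
A—C (10): skip — A and C already connected.
C—D (10): add. Components now {A,B,C,D,E}
Edges rejected before the tree was complete: 1.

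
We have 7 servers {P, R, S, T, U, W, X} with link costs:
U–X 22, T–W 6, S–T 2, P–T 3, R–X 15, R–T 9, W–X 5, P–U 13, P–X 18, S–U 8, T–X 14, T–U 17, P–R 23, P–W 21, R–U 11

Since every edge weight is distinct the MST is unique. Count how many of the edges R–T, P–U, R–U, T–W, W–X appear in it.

Sort edges by weight, then run Kruskal:
S–T (2): add. Components now {P} {U} {X} {W} {R} {S,T}
P–T (3): add. Components now {P,S,T} {U} {X} {W} {R}
W–X (5): add. Components now {P,S,T} {U} {W,X} {R}
T–W (6): add. Components now {P,S,T,W,X} {U} {R}
S–U (8): add. Components now {P,S,T,U,W,X} {R}
R–T (9): add. Components now {P,R,S,T,U,W,X}
MST edge set: {S–T, P–T, W–X, T–W, S–U, R–T}.
Of the listed edges, {R–T, T–W, W–X} are in the MST → 3.

3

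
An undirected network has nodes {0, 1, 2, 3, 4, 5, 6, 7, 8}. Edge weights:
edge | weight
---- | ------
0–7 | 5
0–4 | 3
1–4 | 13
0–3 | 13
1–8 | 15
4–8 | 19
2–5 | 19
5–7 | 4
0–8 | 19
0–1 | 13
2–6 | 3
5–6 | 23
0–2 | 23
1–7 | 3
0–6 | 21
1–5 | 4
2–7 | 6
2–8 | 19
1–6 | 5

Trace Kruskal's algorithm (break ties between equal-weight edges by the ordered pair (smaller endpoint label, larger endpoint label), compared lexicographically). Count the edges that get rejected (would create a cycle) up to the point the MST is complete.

Kruskal's algorithm — process edges by increasing weight (ties by edge label):
0–4 (3): add — endpoints in different components.
1–7 (3): add — endpoints in different components.
2–6 (3): add — endpoints in different components.
1–5 (4): add — endpoints in different components.
5–7 (4): skip — 5 and 7 already connected.
0–7 (5): add — endpoints in different components.
1–6 (5): add — endpoints in different components.
2–7 (6): skip — 2 and 7 already connected.
0–1 (13): skip — 0 and 1 already connected.
0–3 (13): add — endpoints in different components.
1–4 (13): skip — 1 and 4 already connected.
1–8 (15): add — endpoints in different components.
Edges rejected before the tree was complete: 4.

4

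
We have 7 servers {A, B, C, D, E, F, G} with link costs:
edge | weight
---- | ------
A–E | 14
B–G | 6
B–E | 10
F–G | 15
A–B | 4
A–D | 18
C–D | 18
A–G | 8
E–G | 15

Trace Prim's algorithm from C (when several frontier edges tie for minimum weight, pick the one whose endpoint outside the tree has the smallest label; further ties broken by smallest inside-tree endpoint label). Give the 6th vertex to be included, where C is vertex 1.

Prim's algorithm from C:
Step 1: frontier [C–D 18] → take C–D (18); add D.
Step 2: frontier [A–D 18] → take A–D (18); add A.
Step 3: frontier [A–B 4, A–G 8, A–E 14] → take A–B (4); add B.
Step 4: frontier [A–G 8, A–E 14, B–G 6, B–E 10] → take B–G (6); add G.
Step 5: frontier [A–E 14, B–E 10, E–G 15, F–G 15] → take B–E (10); add E.
Step 6: frontier [F–G 15] → take F–G (15); add F.
Vertex order: C, D, A, B, G, E, F. The 6th vertex is E.

E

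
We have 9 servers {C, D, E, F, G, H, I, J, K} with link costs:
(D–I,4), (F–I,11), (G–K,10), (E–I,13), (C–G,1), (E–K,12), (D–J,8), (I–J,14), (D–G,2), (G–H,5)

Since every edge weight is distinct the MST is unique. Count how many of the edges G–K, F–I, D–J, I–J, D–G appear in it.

4

Kruskal's algorithm — process edges by increasing weight (ties by edge label):
C–G (1): add — endpoints in different components.
D–G (2): add — endpoints in different components.
D–I (4): add — endpoints in different components.
G–H (5): add — endpoints in different components.
D–J (8): add — endpoints in different components.
G–K (10): add — endpoints in different components.
F–I (11): add — endpoints in different components.
E–K (12): add — endpoints in different components.
MST edge set: {C–G, D–G, D–I, G–H, D–J, G–K, F–I, E–K}.
Of the listed edges, {G–K, F–I, D–J, D–G} are in the MST → 4.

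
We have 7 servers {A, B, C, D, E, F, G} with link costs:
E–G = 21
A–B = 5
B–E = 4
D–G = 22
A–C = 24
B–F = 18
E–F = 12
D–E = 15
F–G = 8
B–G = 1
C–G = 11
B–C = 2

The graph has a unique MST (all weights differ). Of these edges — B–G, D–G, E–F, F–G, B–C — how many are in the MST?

3

Kruskal: consider edges lightest-first.
B–G (1): add. Components now {A} {B,G} {C} {D} {E} {F}
B–C (2): add. Components now {A} {B,C,G} {D} {E} {F}
B–E (4): add. Components now {A} {B,C,E,G} {D} {F}
A–B (5): add. Components now {A,B,C,E,G} {D} {F}
F–G (8): add. Components now {A,B,C,E,F,G} {D}
C–G (11): skip — C and G already connected.
E–F (12): skip — E and F already connected.
D–E (15): add. Components now {A,B,C,D,E,F,G}
MST edge set: {B–G, B–C, B–E, A–B, F–G, D–E}.
Of the listed edges, {B–G, F–G, B–C} are in the MST → 3.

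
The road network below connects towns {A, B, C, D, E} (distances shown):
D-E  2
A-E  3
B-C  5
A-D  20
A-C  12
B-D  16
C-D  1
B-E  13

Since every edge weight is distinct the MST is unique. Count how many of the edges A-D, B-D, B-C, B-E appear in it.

1

Sort edges by weight, then run Kruskal:
C-D (1): add — endpoints in different components.
D-E (2): add — endpoints in different components.
A-E (3): add — endpoints in different components.
B-C (5): add — endpoints in different components.
MST edge set: {C-D, D-E, A-E, B-C}.
Of the listed edges, {B-C} are in the MST → 1.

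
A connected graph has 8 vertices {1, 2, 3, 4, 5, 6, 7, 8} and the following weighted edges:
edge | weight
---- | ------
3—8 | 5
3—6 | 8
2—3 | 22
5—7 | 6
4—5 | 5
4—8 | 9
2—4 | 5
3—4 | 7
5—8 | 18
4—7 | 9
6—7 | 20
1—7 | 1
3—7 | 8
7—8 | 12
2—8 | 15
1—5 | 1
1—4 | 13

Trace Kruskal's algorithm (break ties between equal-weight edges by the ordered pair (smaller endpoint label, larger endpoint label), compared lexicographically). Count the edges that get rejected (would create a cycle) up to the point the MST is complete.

1

Kruskal's algorithm — process edges by increasing weight (ties by edge label):
1—5 (1): add — endpoints in different components.
1—7 (1): add — endpoints in different components.
2—4 (5): add — endpoints in different components.
3—8 (5): add — endpoints in different components.
4—5 (5): add — endpoints in different components.
5—7 (6): skip — 5 and 7 already connected.
3—4 (7): add — endpoints in different components.
3—6 (8): add — endpoints in different components.
Edges rejected before the tree was complete: 1.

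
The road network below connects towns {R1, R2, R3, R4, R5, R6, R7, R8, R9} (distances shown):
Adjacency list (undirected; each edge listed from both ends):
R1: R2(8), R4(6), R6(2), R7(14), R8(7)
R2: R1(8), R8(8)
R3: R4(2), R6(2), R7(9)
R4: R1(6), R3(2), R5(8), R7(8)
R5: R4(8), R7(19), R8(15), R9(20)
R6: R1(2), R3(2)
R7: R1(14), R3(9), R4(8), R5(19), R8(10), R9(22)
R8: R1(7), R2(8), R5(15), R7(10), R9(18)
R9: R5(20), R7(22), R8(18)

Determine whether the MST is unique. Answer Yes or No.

Kruskal: consider edges lightest-first.
R1–R6 (2): add — endpoints in different components.
R3–R4 (2): add — endpoints in different components.
R3–R6 (2): add — endpoints in different components.
R1–R4 (6): skip — R1 and R4 already connected.
R1–R8 (7): add — endpoints in different components.
R1–R2 (8): add — endpoints in different components.
R2–R8 (8): skip — R8 and R2 already connected.
R4–R5 (8): add — endpoints in different components.
R4–R7 (8): add — endpoints in different components.
R3–R7 (9): skip — R7 and R3 already connected.
R7–R8 (10): skip — R8 and R7 already connected.
R1–R7 (14): skip — R1 and R7 already connected.
R5–R8 (15): skip — R8 and R5 already connected.
R8–R9 (18): add — endpoints in different components.
Non-tree edge R2–R8 has weight 8, equal to the heaviest edge on its tree cycle — swapping gives another MST of the same weight. Not unique.

No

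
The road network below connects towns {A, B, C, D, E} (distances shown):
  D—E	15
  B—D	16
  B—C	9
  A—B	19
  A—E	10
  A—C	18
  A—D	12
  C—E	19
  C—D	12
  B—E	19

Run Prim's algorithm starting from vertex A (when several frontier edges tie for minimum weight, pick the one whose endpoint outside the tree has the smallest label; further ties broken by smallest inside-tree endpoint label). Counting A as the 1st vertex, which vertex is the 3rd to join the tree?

Grow the tree from A using Prim:
Step 1: frontier [A—E 10, A—D 12, A—C 18, A—B 19] → take A—E (10); add E.
Step 2: frontier [A—D 12, A—C 18, A—B 19, D—E 15, B—E 19, C—E 19] → take A—D (12); add D.
Step 3: frontier [A—C 18, A—B 19, C—D 12, B—D 16, B—E 19, C—E 19] → take C—D (12); add C.
Step 4: frontier [A—B 19, B—C 9, B—D 16, B—E 19] → take B—C (9); add B.
Vertex order: A, E, D, C, B. The 3rd vertex is D.

D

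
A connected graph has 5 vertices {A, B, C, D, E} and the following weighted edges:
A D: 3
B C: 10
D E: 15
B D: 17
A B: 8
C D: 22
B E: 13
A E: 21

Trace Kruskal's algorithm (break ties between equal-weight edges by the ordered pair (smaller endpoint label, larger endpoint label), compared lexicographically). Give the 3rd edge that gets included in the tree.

B-C

Kruskal's algorithm — process edges by increasing weight (ties by edge label):
A D (3): add. Components now {A,D} {B} {C} {E}
A B (8): add. Components now {A,B,D} {C} {E}
B C (10): add. Components now {A,B,C,D} {E}
B E (13): add. Components now {A,B,C,D,E}
The 3rd edge added is B C.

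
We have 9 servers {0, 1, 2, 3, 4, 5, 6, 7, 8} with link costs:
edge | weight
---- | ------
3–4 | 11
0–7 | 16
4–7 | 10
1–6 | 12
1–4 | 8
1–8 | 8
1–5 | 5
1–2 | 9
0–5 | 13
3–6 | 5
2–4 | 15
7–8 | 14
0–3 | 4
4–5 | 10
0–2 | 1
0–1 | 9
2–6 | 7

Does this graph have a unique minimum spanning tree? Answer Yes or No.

Kruskal's algorithm — process edges by increasing weight (ties by edge label):
0–2 (1): add — endpoints in different components.
0–3 (4): add — endpoints in different components.
1–5 (5): add — endpoints in different components.
3–6 (5): add — endpoints in different components.
2–6 (7): skip — 2 and 6 already connected.
1–4 (8): add — endpoints in different components.
1–8 (8): add — endpoints in different components.
0–1 (9): add — endpoints in different components.
1–2 (9): skip — 1 and 2 already connected.
4–5 (10): skip — 4 and 5 already connected.
4–7 (10): add — endpoints in different components.
Non-tree edge 1–2 has weight 9, equal to the heaviest edge on its tree cycle — swapping gives another MST of the same weight. Not unique.

No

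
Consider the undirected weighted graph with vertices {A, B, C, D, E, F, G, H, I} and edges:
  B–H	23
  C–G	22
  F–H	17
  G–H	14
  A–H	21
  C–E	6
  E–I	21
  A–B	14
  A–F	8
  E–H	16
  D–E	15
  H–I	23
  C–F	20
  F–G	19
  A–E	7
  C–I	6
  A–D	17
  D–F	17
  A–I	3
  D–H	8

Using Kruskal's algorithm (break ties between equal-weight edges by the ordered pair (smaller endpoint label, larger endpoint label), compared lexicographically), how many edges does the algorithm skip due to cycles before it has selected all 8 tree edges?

Kruskal's algorithm — process edges by increasing weight (ties by edge label):
A–I (3): add — endpoints in different components.
C–E (6): add — endpoints in different components.
C–I (6): add — endpoints in different components.
A–E (7): skip — A and E already connected.
A–F (8): add — endpoints in different components.
D–H (8): add — endpoints in different components.
A–B (14): add — endpoints in different components.
G–H (14): add — endpoints in different components.
D–E (15): add — endpoints in different components.
Edges rejected before the tree was complete: 1.

1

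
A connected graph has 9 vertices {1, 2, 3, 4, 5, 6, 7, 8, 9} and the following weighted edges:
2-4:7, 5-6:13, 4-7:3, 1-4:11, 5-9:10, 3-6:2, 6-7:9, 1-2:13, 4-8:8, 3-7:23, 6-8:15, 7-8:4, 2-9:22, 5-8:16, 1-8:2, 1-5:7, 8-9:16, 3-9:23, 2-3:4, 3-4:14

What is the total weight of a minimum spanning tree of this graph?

39

Kruskal's algorithm — process edges by increasing weight (ties by edge label):
1-8 (2): add — endpoints in different components.
3-6 (2): add — endpoints in different components.
4-7 (3): add — endpoints in different components.
2-3 (4): add — endpoints in different components.
7-8 (4): add — endpoints in different components.
1-5 (7): add — endpoints in different components.
2-4 (7): add — endpoints in different components.
4-8 (8): skip — 4 and 8 already connected.
6-7 (9): skip — 6 and 7 already connected.
5-9 (10): add — endpoints in different components.
MST edges: 1-8, 3-6, 4-7, 2-3, 7-8, 1-5, 2-4, 5-9; total weight 2+2+3+4+4+7+7+10 = 39.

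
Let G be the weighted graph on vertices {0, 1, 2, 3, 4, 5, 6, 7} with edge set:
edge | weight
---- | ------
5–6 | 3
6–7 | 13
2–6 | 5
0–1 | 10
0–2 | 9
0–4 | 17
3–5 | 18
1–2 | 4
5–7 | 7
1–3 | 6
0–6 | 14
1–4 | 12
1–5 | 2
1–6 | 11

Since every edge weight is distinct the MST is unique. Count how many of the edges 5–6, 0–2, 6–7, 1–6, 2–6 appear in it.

2

Kruskal's algorithm — process edges by increasing weight (ties by edge label):
1–5 (2): add — endpoints in different components.
5–6 (3): add — endpoints in different components.
1–2 (4): add — endpoints in different components.
2–6 (5): skip — 2 and 6 already connected.
1–3 (6): add — endpoints in different components.
5–7 (7): add — endpoints in different components.
0–2 (9): add — endpoints in different components.
0–1 (10): skip — 0 and 1 already connected.
1–6 (11): skip — 1 and 6 already connected.
1–4 (12): add — endpoints in different components.
MST edge set: {1–5, 5–6, 1–2, 1–3, 5–7, 0–2, 1–4}.
Of the listed edges, {5–6, 0–2} are in the MST → 2.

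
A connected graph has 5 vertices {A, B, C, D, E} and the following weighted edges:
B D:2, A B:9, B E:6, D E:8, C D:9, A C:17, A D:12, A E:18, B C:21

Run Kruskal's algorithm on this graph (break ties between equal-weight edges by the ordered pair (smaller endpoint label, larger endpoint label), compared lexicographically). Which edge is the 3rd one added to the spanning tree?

Kruskal: consider edges lightest-first.
B D (2): add. Components now {A} {B,D} {C} {E}
B E (6): add. Components now {A} {B,D,E} {C}
D E (8): skip — D and E already connected.
A B (9): add. Components now {A,B,D,E} {C}
C D (9): add. Components now {A,B,C,D,E}
The 3rd edge added is A B.

A-B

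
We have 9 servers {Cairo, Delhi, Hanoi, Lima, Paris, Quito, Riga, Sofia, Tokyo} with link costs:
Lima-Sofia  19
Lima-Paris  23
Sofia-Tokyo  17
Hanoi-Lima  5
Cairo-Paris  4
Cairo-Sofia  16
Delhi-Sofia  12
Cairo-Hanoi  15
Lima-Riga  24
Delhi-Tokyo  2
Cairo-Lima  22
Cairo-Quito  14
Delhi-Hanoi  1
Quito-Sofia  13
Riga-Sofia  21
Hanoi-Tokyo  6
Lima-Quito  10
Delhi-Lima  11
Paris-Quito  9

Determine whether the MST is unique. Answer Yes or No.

Yes

Kruskal: consider edges lightest-first.
Delhi-Hanoi (1): add — endpoints in different components.
Delhi-Tokyo (2): add — endpoints in different components.
Cairo-Paris (4): add — endpoints in different components.
Hanoi-Lima (5): add — endpoints in different components.
Hanoi-Tokyo (6): skip — Tokyo and Hanoi already connected.
Paris-Quito (9): add — endpoints in different components.
Lima-Quito (10): add — endpoints in different components.
Delhi-Lima (11): skip — Lima and Delhi already connected.
Delhi-Sofia (12): add — endpoints in different components.
Quito-Sofia (13): skip — Quito and Sofia already connected.
Cairo-Quito (14): skip — Quito and Cairo already connected.
Cairo-Hanoi (15): skip — Cairo and Hanoi already connected.
Cairo-Sofia (16): skip — Cairo and Sofia already connected.
Sofia-Tokyo (17): skip — Tokyo and Sofia already connected.
Lima-Sofia (19): skip — Sofia and Lima already connected.
Riga-Sofia (21): add — endpoints in different components.
Every non-tree edge has weight strictly greater than the heaviest edge on the tree path between its endpoints, so the MST is unique.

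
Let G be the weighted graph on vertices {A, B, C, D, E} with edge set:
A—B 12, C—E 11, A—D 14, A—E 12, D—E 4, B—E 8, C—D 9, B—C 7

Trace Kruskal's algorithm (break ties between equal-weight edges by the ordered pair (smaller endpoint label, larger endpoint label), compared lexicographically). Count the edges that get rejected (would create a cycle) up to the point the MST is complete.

Kruskal: consider edges lightest-first.
D—E (4): add. Components now {A} {B} {C} {D,E}
B—C (7): add. Components now {A} {B,C} {D,E}
B—E (8): add. Components now {A} {B,C,D,E}
C—D (9): skip — C and D already connected.
C—E (11): skip — C and E already connected.
A—B (12): add. Components now {A,B,C,D,E}
Edges rejected before the tree was complete: 2.

2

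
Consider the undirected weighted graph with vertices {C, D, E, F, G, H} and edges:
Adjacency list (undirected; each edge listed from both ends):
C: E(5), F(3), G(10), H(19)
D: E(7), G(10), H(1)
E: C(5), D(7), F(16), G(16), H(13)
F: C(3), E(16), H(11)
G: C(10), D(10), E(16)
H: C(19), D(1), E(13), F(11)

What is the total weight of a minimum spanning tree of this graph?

Prim's algorithm from G:
Step 1: cheapest edge leaving the tree is C-G (10); add C.
Step 2: cheapest edge leaving the tree is C-F (3); add F.
Step 3: cheapest edge leaving the tree is C-E (5); add E.
Step 4: cheapest edge leaving the tree is D-E (7); add D.
Step 5: cheapest edge leaving the tree is D-H (1); add H.
MST edges: C-G, C-F, C-E, D-E, D-H; total weight 10+3+5+7+1 = 26.

26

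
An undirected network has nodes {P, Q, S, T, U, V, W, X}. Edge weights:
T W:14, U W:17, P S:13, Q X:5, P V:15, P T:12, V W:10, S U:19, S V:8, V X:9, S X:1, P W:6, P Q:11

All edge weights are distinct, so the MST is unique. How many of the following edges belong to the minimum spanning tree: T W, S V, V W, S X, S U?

Kruskal's algorithm — process edges by increasing weight (ties by edge label):
S X (1): add — endpoints in different components.
Q X (5): add — endpoints in different components.
P W (6): add — endpoints in different components.
S V (8): add — endpoints in different components.
V X (9): skip — V and X already connected.
V W (10): add — endpoints in different components.
P Q (11): skip — Q and P already connected.
P T (12): add — endpoints in different components.
P S (13): skip — P and S already connected.
T W (14): skip — W and T already connected.
P V (15): skip — V and P already connected.
U W (17): add — endpoints in different components.
MST edge set: {S X, Q X, P W, S V, V W, P T, U W}.
Of the listed edges, {S V, V W, S X} are in the MST → 3.

3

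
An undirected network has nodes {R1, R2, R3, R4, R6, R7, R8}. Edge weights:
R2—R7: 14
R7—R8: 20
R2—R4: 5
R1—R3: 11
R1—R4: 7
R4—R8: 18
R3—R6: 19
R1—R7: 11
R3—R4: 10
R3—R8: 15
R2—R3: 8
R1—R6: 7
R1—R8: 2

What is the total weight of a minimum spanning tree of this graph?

40

Grow the tree from R8 using Prim:
Step 1: frontier [R1—R8 2, R3—R8 15, R4—R8 18, R7—R8 20] → take R1—R8 (2); add R1.
Step 2: frontier [R1—R4 7, R1—R6 7, R1—R3 11, R1—R7 11, R3—R8 15, R4—R8 18, R7—R8 20] → take R1—R4 (7); add R4.
Step 3: frontier [R1—R6 7, R1—R3 11, R1—R7 11, R2—R4 5, R3—R4 10, R3—R8 15, R7—R8 20] → take R2—R4 (5); add R2.
Step 4: frontier [R1—R6 7, R1—R3 11, R1—R7 11, R2—R3 8, R2—R7 14, R3—R4 10, R3—R8 15, R7—R8 20] → take R1—R6 (7); add R6.
Step 5: frontier [R1—R3 11, R1—R7 11, R2—R3 8, R2—R7 14, R3—R4 10, R3—R6 19, R3—R8 15, R7—R8 20] → take R2—R3 (8); add R3.
Step 6: frontier [R1—R7 11, R2—R7 14, R7—R8 20] → take R1—R7 (11); add R7.
MST edges: R1—R8, R1—R4, R2—R4, R1—R6, R2—R3, R1—R7; total weight 2+7+5+7+8+11 = 40.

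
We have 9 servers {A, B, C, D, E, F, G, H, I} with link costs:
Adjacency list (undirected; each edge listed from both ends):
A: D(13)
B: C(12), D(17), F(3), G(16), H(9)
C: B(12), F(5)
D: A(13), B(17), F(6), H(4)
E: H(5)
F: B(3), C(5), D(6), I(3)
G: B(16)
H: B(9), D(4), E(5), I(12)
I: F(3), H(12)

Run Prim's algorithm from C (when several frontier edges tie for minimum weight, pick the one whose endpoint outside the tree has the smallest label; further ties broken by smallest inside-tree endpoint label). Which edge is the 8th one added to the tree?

B-G

Grow the tree from C using Prim:
Step 1: cheapest edge leaving the tree is C–F (5); add F.
Step 2: cheapest edge leaving the tree is B–F (3); add B.
Step 3: cheapest edge leaving the tree is F–I (3); add I.
Step 4: cheapest edge leaving the tree is D–F (6); add D.
Step 5: cheapest edge leaving the tree is D–H (4); add H.
Step 6: cheapest edge leaving the tree is E–H (5); add E.
Step 7: cheapest edge leaving the tree is A–D (13); add A.
Step 8: cheapest edge leaving the tree is B–G (16); add G.
The 8th edge added is B–G.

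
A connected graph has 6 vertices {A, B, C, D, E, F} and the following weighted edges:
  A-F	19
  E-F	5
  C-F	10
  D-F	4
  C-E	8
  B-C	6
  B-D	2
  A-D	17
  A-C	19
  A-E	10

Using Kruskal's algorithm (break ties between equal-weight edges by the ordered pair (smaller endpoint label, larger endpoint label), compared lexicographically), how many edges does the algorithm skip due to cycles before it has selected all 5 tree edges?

Kruskal's algorithm — process edges by increasing weight (ties by edge label):
B-D (2): add. Components now {A} {B,D} {C} {E} {F}
D-F (4): add. Components now {A} {B,D,F} {C} {E}
E-F (5): add. Components now {A} {B,D,E,F} {C}
B-C (6): add. Components now {A} {B,C,D,E,F}
C-E (8): skip — C and E already connected.
A-E (10): add. Components now {A,B,C,D,E,F}
Edges rejected before the tree was complete: 1.

1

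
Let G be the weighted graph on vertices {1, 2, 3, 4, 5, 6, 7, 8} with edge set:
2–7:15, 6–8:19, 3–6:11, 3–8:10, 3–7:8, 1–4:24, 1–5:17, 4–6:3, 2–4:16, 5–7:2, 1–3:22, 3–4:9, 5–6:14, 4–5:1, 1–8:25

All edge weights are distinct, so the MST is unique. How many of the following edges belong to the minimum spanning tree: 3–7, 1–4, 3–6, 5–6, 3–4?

1

Kruskal: consider edges lightest-first.
4–5 (1): add — endpoints in different components.
5–7 (2): add — endpoints in different components.
4–6 (3): add — endpoints in different components.
3–7 (8): add — endpoints in different components.
3–4 (9): skip — 3 and 4 already connected.
3–8 (10): add — endpoints in different components.
3–6 (11): skip — 3 and 6 already connected.
5–6 (14): skip — 5 and 6 already connected.
2–7 (15): add — endpoints in different components.
2–4 (16): skip — 2 and 4 already connected.
1–5 (17): add — endpoints in different components.
MST edge set: {4–5, 5–7, 4–6, 3–7, 3–8, 2–7, 1–5}.
Of the listed edges, {3–7} are in the MST → 1.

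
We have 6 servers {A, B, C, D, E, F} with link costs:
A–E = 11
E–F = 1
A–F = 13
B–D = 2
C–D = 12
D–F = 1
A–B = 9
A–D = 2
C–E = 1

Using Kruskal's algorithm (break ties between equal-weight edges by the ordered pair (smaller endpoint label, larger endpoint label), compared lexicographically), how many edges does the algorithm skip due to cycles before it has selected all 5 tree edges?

0

Sort edges by weight, then run Kruskal:
C–E (1): add. Components now {A} {B} {C,E} {D} {F}
D–F (1): add. Components now {A} {B} {C,E} {D,F}
E–F (1): add. Components now {A} {B} {C,D,E,F}
A–D (2): add. Components now {A,C,D,E,F} {B}
B–D (2): add. Components now {A,B,C,D,E,F}
Edges rejected before the tree was complete: 0.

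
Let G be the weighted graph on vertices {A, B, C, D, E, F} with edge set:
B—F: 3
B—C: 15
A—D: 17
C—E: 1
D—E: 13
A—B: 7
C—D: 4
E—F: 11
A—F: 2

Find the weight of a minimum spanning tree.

21

Kruskal: consider edges lightest-first.
C—E (1): add. Components now {A} {B} {C,E} {D} {F}
A—F (2): add. Components now {A,F} {B} {C,E} {D}
B—F (3): add. Components now {A,B,F} {C,E} {D}
C—D (4): add. Components now {A,B,F} {C,D,E}
A—B (7): skip — A and B already connected.
E—F (11): add. Components now {A,B,C,D,E,F}
MST edges: C—E, A—F, B—F, C—D, E—F; total weight 1+2+3+4+11 = 21.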